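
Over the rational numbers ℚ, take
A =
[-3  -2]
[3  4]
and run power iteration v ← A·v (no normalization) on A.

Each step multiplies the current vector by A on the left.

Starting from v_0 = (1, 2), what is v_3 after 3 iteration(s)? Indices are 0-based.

v_0 = (1, 2).
v_1 = A·v_0 = (-7, 11).
v_2 = A·v_1 = (-1, 23).
v_3 = A·v_2 = (-43, 89).

v_3 = (-43, 89)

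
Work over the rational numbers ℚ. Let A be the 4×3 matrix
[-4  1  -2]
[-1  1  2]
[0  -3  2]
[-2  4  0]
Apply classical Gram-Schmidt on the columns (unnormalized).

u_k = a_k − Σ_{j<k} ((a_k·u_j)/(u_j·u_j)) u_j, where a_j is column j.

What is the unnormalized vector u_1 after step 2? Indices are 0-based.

u_1 = (-31/21, 8/21, -3, 58/21)

Step 1: u_0 = a_0 = (-4, -1, 0, -2).
Step 2: u_1 = a_1 − (-13/21)·u_0 = (-31/21, 8/21, -3, 58/21).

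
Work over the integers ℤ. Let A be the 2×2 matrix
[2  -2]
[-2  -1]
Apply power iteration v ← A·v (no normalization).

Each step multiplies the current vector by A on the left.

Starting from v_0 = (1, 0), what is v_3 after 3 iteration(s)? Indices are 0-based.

v_0 = (1, 0).
v_1 = A·v_0 = (2, -2).
v_2 = A·v_1 = (8, -2).
v_3 = A·v_2 = (20, -14).

v_3 = (20, -14)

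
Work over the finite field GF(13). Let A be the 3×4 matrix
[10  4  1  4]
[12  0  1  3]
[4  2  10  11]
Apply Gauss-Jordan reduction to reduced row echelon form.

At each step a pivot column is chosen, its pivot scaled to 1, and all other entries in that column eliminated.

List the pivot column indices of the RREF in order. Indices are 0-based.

pivot columns: 0, 1, 2

pivot(0,0)=10: scale R0 → (1, 3, 4, 3)
  clear (1,0): R1 −= (12)R0 → (0, 3, 5, 6)
  clear (2,0): R2 −= (4)R0 → (0, 3, 7, 12)
pivot(1,1)=3: scale R1 → (0, 1, 6, 2)
  clear (0,1): R0 −= (3)R1 → (1, 0, 12, 10)
  clear (2,1): R2 −= (3)R1 → (0, 0, 2, 6)
pivot(2,2)=2: scale R2 → (0, 0, 1, 3)
  clear (0,2): R0 −= (12)R2 → (1, 0, 0, 0)
  clear (1,2): R1 −= (6)R2 → (0, 1, 0, 10)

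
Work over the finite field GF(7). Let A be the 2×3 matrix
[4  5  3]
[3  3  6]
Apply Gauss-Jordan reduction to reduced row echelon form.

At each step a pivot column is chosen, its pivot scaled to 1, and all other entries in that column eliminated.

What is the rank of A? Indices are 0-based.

pivot(0,0)=4: scale R0 → (1, 3, 6)
  clear (1,0): R1 −= (3)R0 → (0, 1, 2)
pivot(1,1)=1: scale R1 → (0, 1, 2)
  clear (0,1): R0 −= (3)R1 → (1, 0, 0)

rank = 2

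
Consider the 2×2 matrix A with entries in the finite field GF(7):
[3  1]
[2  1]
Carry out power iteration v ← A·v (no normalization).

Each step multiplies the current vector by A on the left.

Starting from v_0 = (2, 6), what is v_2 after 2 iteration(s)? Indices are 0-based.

v_2 = (4, 6)

v_0 = (2, 6).
v_1 = A·v_0 = (5, 3).
v_2 = A·v_1 = (4, 6).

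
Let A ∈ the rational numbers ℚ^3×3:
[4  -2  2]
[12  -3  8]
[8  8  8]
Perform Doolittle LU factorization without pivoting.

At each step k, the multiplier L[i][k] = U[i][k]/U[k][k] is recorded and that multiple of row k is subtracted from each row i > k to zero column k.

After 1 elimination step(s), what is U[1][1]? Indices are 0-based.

U[1][1] = 3

Step 1: pivot at (0,0) is 4.
  row1 ← row1 − (3)·row0  ⇒  L[1][0]=3, U row1=(0, 3, 2)
  row2 ← row2 − (2)·row0  ⇒  L[2][0]=2, U row2=(0, 12, 4)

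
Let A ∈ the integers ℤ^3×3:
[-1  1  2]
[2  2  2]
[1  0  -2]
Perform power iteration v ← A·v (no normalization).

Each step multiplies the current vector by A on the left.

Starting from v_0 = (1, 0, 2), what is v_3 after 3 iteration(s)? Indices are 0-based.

v_0 = (1, 0, 2).
v_1 = A·v_0 = (3, 6, -3).
v_2 = A·v_1 = (-3, 12, 9).
v_3 = A·v_2 = (33, 36, -21).

v_3 = (33, 36, -21)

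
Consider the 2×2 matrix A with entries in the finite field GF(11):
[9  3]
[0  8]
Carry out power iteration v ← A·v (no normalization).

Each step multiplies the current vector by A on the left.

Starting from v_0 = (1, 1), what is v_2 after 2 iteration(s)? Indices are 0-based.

v_0 = (1, 1).
v_1 = A·v_0 = (1, 8).
v_2 = A·v_1 = (0, 9).

v_2 = (0, 9)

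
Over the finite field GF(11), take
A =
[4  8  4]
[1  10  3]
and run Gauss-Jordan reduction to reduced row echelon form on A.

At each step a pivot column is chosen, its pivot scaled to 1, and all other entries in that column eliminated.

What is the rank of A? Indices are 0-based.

rank = 2

[1] R0 /= 4  ⇒  (1, 2, 1)
     R1 -= 1·R0  ⇒  (0, 8, 2)
[2] R1 /= 8  ⇒  (0, 1, 3)
     R0 -= 2·R1  ⇒  (1, 0, 6)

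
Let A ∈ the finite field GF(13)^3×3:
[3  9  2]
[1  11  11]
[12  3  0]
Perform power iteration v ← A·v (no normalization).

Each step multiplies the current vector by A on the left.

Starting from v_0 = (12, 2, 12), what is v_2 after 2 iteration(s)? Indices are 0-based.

v_0 = (12, 2, 12).
v_1 = A·v_0 = (0, 10, 7).
v_2 = A·v_1 = (0, 5, 4).

v_2 = (0, 5, 4)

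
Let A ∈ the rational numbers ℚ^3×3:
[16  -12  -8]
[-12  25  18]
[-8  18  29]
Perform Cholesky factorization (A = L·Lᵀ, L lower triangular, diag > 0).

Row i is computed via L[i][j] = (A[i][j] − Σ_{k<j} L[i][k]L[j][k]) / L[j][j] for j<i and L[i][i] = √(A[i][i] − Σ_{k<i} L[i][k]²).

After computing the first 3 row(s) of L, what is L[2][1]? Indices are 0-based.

Step 1: L[0][0] = √(16) = 4.
  L[1][0] = (-12) / L[0][0] = -3.
Step 2: L[1][1] = √(16) = 4.
  L[2][0] = (-8) / L[0][0] = -2.
  L[2][1] = (12) / L[1][1] = 3.
Step 3: L[2][2] = √(16) = 4.

L[2][1] = 3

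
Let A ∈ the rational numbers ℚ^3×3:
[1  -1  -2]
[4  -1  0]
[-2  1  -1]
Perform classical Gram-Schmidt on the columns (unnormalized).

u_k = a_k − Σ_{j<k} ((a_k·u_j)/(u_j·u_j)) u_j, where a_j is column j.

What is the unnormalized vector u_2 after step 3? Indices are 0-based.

u_2 = (-1, -1/2, -3/2)

Step 1: u_0 = a_0 = (1, 4, -2).
Step 2: u_1 = a_1 − (-1/3)·u_0 = (-2/3, 1/3, 1/3).
Step 3: u_2 = a_2 − (0)·u_0 − (3/2)·u_1 = (-1, -1/2, -3/2).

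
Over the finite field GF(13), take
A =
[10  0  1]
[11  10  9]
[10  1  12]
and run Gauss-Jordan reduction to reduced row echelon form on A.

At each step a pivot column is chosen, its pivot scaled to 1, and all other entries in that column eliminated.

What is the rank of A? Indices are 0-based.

[1] R0 /= 10  ⇒  (1, 0, 4)
     R1 -= 11·R0  ⇒  (0, 10, 4)
     R2 -= 10·R0  ⇒  (0, 1, 11)
[2] R1 /= 10  ⇒  (0, 1, 3)
     R2 -= 1·R1  ⇒  (0, 0, 8)
[3] R2 /= 8  ⇒  (0, 0, 1)
     R0 -= 4·R2  ⇒  (1, 0, 0)
     R1 -= 3·R2  ⇒  (0, 1, 0)

rank = 3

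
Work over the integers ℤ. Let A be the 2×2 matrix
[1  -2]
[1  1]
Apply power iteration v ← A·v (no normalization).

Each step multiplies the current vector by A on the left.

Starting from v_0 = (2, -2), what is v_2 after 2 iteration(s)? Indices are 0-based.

v_2 = (6, 6)

v_0 = (2, -2).
v_1 = A·v_0 = (6, 0).
v_2 = A·v_1 = (6, 6).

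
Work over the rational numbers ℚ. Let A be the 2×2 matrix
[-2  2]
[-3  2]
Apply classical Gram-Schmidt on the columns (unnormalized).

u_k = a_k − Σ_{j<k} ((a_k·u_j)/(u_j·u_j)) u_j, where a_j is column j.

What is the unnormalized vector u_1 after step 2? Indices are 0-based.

u_1 = (6/13, -4/13)

Step 1: u_0 = a_0 = (-2, -3).
Step 2: u_1 = a_1 − (-10/13)·u_0 = (6/13, -4/13).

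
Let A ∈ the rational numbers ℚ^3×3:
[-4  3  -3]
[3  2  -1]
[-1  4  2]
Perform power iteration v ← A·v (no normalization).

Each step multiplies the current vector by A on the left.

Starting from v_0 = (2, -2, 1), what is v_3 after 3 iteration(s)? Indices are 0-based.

v_0 = (2, -2, 1).
v_1 = A·v_0 = (-17, 1, -8).
v_2 = A·v_1 = (95, -41, 5).
v_3 = A·v_2 = (-518, 198, -249).

v_3 = (-518, 198, -249)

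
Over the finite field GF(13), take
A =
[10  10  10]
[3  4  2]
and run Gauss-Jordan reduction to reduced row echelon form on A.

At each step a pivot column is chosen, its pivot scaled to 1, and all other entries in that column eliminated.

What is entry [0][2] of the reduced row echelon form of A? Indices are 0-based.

pivot(0,0)=10: scale R0 → (1, 1, 1)
  clear (1,0): R1 −= (3)R0 → (0, 1, 12)
pivot(1,1)=1: scale R1 → (0, 1, 12)
  clear (0,1): R0 −= (1)R1 → (1, 0, 2)

M[0][2] = 2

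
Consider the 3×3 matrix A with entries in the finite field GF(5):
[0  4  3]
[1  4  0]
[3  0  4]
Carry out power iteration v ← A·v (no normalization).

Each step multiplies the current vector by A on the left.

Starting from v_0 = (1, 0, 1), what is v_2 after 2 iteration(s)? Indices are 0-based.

v_0 = (1, 0, 1).
v_1 = A·v_0 = (3, 1, 2).
v_2 = A·v_1 = (0, 2, 2).

v_2 = (0, 2, 2)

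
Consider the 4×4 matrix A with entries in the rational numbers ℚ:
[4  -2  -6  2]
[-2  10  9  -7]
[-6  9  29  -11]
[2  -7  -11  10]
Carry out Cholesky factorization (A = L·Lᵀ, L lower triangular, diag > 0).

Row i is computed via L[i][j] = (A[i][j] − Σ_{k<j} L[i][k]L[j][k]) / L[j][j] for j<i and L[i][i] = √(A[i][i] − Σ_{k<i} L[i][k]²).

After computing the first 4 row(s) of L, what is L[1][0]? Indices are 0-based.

L[1][0] = -1

Step 1: L[0][0] = √(4) = 2.
  L[1][0] = (-2) / L[0][0] = -1.
Step 2: L[1][1] = √(9) = 3.
  L[2][0] = (-6) / L[0][0] = -3.
  L[2][1] = (6) / L[1][1] = 2.
Step 3: L[2][2] = √(16) = 4.
  L[3][0] = (2) / L[0][0] = 1.
  L[3][1] = (-6) / L[1][1] = -2.
  L[3][2] = (-4) / L[2][2] = -1.
Step 4: L[3][3] = √(4) = 2.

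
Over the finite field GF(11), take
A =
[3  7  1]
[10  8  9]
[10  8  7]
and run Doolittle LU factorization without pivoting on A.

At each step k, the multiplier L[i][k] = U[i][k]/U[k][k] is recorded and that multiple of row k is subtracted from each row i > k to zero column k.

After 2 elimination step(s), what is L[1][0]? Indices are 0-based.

[col 0] pivot 3
  R1 -= 7*R0 → (0, 3, 2)  (L[1][0] := 7)
  R2 -= 7*R0 → (0, 3, 0)  (L[2][0] := 7)
[col 1] pivot 3
  R2 -= 1*R1 → (0, 0, 9)  (L[2][1] := 1)

L[1][0] = 7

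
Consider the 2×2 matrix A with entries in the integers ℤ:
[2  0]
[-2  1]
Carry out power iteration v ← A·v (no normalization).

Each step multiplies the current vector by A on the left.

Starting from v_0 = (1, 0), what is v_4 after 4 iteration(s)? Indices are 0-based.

v_0 = (1, 0).
v_1 = A·v_0 = (2, -2).
v_2 = A·v_1 = (4, -6).
v_3 = A·v_2 = (8, -14).
v_4 = A·v_3 = (16, -30).

v_4 = (16, -30)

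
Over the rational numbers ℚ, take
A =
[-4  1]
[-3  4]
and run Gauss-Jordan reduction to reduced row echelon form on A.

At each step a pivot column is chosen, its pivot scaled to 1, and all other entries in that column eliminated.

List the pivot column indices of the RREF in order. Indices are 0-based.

step 1: normalize row 0 (÷-4) = (1, -1/4)
  row 1: subtract -3×row0 = (0, 13/4)
step 2: normalize row 1 (÷13/4) = (0, 1)
  row 0: subtract -1/4×row1 = (1, 0)

pivot columns: 0, 1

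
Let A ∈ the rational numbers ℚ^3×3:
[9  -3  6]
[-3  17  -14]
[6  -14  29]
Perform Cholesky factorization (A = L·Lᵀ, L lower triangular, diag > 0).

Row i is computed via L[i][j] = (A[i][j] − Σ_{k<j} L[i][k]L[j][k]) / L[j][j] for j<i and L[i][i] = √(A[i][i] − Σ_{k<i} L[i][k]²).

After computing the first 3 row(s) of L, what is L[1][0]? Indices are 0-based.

Step 1: L[0][0] = √(9) = 3.
  L[1][0] = (-3) / L[0][0] = -1.
Step 2: L[1][1] = √(16) = 4.
  L[2][0] = (6) / L[0][0] = 2.
  L[2][1] = (-12) / L[1][1] = -3.
Step 3: L[2][2] = √(16) = 4.

L[1][0] = -1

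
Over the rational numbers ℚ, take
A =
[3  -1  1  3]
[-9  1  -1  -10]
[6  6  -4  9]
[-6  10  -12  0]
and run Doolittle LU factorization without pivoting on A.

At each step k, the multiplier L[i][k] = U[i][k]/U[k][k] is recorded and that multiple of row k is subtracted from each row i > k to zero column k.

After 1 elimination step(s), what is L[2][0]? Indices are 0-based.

[col 0] pivot 3
  R1 -= -3*R0 → (0, -2, 2, -1)  (L[1][0] := -3)
  R2 -= 2*R0 → (0, 8, -6, 3)  (L[2][0] := 2)
  R3 -= -2*R0 → (0, 8, -10, 6)  (L[3][0] := -2)

L[2][0] = 2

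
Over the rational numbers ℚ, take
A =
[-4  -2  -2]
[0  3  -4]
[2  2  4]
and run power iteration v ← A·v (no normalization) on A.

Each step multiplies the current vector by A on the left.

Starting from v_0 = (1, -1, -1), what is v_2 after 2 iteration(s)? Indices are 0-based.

v_0 = (1, -1, -1).
v_1 = A·v_0 = (0, 1, -4).
v_2 = A·v_1 = (6, 19, -14).

v_2 = (6, 19, -14)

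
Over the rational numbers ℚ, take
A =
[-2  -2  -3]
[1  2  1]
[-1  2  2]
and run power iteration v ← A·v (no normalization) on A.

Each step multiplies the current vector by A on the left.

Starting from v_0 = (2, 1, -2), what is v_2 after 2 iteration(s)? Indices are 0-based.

v_0 = (2, 1, -2).
v_1 = A·v_0 = (0, 2, -4).
v_2 = A·v_1 = (8, 0, -4).

v_2 = (8, 0, -4)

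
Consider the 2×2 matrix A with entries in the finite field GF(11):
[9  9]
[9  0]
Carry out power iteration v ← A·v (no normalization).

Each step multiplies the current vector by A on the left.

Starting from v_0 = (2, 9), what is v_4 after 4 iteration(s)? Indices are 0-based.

v_0 = (2, 9).
v_1 = A·v_0 = (0, 7).
v_2 = A·v_1 = (8, 0).
v_3 = A·v_2 = (6, 6).
v_4 = A·v_3 = (9, 10).

v_4 = (9, 10)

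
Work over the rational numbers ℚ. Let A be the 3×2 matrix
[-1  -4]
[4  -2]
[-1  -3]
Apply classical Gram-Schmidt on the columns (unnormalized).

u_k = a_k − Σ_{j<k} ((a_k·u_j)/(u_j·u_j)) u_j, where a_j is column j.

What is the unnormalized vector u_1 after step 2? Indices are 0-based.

Step 1: u_0 = a_0 = (-1, 4, -1).
Step 2: u_1 = a_1 − (-1/18)·u_0 = (-73/18, -16/9, -55/18).

u_1 = (-73/18, -16/9, -55/18)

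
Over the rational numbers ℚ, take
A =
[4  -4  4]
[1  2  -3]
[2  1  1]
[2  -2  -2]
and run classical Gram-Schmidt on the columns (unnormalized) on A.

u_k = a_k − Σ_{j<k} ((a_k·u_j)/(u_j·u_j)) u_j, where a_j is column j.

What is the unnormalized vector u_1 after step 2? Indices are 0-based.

u_1 = (-36/25, 66/25, 57/25, -18/25)

Step 1: u_0 = a_0 = (4, 1, 2, 2).
Step 2: u_1 = a_1 − (-16/25)·u_0 = (-36/25, 66/25, 57/25, -18/25).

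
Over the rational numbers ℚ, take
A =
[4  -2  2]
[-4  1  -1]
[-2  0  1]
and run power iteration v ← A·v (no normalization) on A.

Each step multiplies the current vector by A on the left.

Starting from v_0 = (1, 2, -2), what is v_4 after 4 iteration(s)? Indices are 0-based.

v_4 = (-632, 572, 308)

v_0 = (1, 2, -2).
v_1 = A·v_0 = (-4, 0, -4).
v_2 = A·v_1 = (-24, 20, 4).
v_3 = A·v_2 = (-128, 112, 52).
v_4 = A·v_3 = (-632, 572, 308).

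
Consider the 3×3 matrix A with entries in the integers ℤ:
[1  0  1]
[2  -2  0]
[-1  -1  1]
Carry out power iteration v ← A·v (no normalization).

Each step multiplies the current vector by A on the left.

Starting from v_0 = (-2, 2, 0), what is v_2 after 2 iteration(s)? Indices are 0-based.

v_2 = (-2, 12, 10)

v_0 = (-2, 2, 0).
v_1 = A·v_0 = (-2, -8, 0).
v_2 = A·v_1 = (-2, 12, 10).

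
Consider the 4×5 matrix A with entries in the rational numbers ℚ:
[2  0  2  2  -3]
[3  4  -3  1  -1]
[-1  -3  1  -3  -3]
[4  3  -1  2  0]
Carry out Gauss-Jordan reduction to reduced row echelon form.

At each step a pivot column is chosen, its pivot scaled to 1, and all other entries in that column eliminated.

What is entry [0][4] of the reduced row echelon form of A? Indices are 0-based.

step 1: normalize row 0 (÷2) = (1, 0, 1, 1, -3/2)
  row 1: subtract 3×row0 = (0, 4, -6, -2, 7/2)
  row 2: subtract -1×row0 = (0, -3, 2, -2, -9/2)
  row 3: subtract 4×row0 = (0, 3, -5, -2, 6)
step 2: normalize row 1 (÷4) = (0, 1, -3/2, -1/2, 7/8)
  row 2: subtract -3×row1 = (0, 0, -5/2, -7/2, -15/8)
  row 3: subtract 3×row1 = (0, 0, -1/2, -1/2, 27/8)
step 3: normalize row 2 (÷-5/2) = (0, 0, 1, 7/5, 3/4)
  row 0: subtract 1×row2 = (1, 0, 0, -2/5, -9/4)
  row 1: subtract -3/2×row2 = (0, 1, 0, 8/5, 2)
  row 3: subtract -1/2×row2 = (0, 0, 0, 1/5, 15/4)
step 4: normalize row 3 (÷1/5) = (0, 0, 0, 1, 75/4)
  row 0: subtract -2/5×row3 = (1, 0, 0, 0, 21/4)
  row 1: subtract 8/5×row3 = (0, 1, 0, 0, -28)
  row 2: subtract 7/5×row3 = (0, 0, 1, 0, -51/2)

M[0][4] = 21/4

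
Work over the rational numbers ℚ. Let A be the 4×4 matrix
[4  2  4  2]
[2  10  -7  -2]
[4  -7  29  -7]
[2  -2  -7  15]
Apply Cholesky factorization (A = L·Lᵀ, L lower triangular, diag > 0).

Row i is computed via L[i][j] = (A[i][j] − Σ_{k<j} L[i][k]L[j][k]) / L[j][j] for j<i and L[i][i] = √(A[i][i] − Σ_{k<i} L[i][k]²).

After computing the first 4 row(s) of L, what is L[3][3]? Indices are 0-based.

Step 1: L[0][0] = √(4) = 2.
  L[1][0] = (2) / L[0][0] = 1.
Step 2: L[1][1] = √(9) = 3.
  L[2][0] = (4) / L[0][0] = 2.
  L[2][1] = (-9) / L[1][1] = -3.
Step 3: L[2][2] = √(16) = 4.
  L[3][0] = (2) / L[0][0] = 1.
  L[3][1] = (-3) / L[1][1] = -1.
  L[3][2] = (-12) / L[2][2] = -3.
Step 4: L[3][3] = √(4) = 2.

L[3][3] = 2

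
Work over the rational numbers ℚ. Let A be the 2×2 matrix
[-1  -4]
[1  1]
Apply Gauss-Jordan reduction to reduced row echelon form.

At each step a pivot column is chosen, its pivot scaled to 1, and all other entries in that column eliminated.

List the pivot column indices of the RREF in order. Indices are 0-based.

[1] R0 /= -1  ⇒  (1, 4)
     R1 -= 1·R0  ⇒  (0, -3)
[2] R1 /= -3  ⇒  (0, 1)
     R0 -= 4·R1  ⇒  (1, 0)

pivot columns: 0, 1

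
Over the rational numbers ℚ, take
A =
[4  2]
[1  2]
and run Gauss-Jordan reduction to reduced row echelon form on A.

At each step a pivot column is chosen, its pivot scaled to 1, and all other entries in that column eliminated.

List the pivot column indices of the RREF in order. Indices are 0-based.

step 1: normalize row 0 (÷4) = (1, 1/2)
  row 1: subtract 1×row0 = (0, 3/2)
step 2: normalize row 1 (÷3/2) = (0, 1)
  row 0: subtract 1/2×row1 = (1, 0)

pivot columns: 0, 1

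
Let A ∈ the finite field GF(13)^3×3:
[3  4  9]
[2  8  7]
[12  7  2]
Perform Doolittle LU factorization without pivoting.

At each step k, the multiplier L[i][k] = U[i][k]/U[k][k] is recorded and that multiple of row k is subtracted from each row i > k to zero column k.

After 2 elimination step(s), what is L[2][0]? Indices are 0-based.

L[2][0] = 4

Step 1: pivot at (0,0) is 3.
  row1 ← row1 − (5)·row0  ⇒  L[1][0]=5, U row1=(0, 1, 1)
  row2 ← row2 − (4)·row0  ⇒  L[2][0]=4, U row2=(0, 4, 5)
Step 2: pivot at (1,1) is 1.
  row2 ← row2 − (4)·row1  ⇒  L[2][1]=4, U row2=(0, 0, 1)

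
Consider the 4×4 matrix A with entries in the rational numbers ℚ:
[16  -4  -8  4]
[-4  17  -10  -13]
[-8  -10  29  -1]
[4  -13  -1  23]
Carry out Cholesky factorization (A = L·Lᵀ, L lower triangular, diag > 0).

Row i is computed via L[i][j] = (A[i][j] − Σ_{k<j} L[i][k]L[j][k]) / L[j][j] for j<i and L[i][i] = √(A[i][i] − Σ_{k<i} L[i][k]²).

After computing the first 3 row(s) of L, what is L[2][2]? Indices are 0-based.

Step 1: L[0][0] = √(16) = 4.
  L[1][0] = (-4) / L[0][0] = -1.
Step 2: L[1][1] = √(16) = 4.
  L[2][0] = (-8) / L[0][0] = -2.
  L[2][1] = (-12) / L[1][1] = -3.
Step 3: L[2][2] = √(16) = 4.

L[2][2] = 4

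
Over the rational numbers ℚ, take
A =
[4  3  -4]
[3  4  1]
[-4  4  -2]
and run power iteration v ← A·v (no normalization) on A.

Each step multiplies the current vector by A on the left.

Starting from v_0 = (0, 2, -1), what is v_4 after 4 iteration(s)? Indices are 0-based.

v_4 = (1565, 2712, -956)

v_0 = (0, 2, -1).
v_1 = A·v_0 = (10, 7, 10).
v_2 = A·v_1 = (21, 68, -32).
v_3 = A·v_2 = (416, 303, 252).
v_4 = A·v_3 = (1565, 2712, -956).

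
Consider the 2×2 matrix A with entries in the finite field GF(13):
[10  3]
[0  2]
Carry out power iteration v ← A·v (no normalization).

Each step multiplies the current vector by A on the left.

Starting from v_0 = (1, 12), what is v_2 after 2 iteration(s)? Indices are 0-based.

v_2 = (12, 9)

v_0 = (1, 12).
v_1 = A·v_0 = (7, 11).
v_2 = A·v_1 = (12, 9).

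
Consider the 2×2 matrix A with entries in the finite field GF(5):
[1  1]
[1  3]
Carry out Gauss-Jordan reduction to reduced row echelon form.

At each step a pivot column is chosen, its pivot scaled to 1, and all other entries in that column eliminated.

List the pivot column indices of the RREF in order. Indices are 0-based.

step 1: normalize row 0 (÷1) = (1, 1)
  row 1: subtract 1×row0 = (0, 2)
step 2: normalize row 1 (÷2) = (0, 1)
  row 0: subtract 1×row1 = (1, 0)

pivot columns: 0, 1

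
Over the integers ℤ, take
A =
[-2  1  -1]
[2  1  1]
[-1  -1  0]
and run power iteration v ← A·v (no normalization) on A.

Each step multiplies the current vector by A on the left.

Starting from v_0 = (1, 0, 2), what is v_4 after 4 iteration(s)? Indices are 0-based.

v_0 = (1, 0, 2).
v_1 = A·v_0 = (-4, 4, -1).
v_2 = A·v_1 = (13, -5, 0).
v_3 = A·v_2 = (-31, 21, -8).
v_4 = A·v_3 = (91, -49, 10).

v_4 = (91, -49, 10)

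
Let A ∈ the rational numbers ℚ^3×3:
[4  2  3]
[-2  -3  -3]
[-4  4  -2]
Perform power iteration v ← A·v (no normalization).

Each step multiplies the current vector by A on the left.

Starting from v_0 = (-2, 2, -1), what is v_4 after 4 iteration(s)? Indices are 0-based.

v_4 = (-602, 545, 836)

v_0 = (-2, 2, -1).
v_1 = A·v_0 = (-7, 1, 18).
v_2 = A·v_1 = (28, -43, -4).
v_3 = A·v_2 = (14, 85, -276).
v_4 = A·v_3 = (-602, 545, 836).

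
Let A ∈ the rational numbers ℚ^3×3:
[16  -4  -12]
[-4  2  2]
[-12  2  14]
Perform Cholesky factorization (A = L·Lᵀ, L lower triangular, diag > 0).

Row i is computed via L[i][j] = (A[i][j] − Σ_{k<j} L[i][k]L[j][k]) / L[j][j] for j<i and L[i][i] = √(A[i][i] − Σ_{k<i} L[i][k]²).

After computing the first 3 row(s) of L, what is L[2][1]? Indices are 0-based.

L[2][1] = -1

Step 1: L[0][0] = √(16) = 4.
  L[1][0] = (-4) / L[0][0] = -1.
Step 2: L[1][1] = √(1) = 1.
  L[2][0] = (-12) / L[0][0] = -3.
  L[2][1] = (-1) / L[1][1] = -1.
Step 3: L[2][2] = √(4) = 2.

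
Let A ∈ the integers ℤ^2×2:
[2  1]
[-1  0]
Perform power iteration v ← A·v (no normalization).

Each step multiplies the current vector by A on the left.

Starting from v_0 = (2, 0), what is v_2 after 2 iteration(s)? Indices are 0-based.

v_2 = (6, -4)

v_0 = (2, 0).
v_1 = A·v_0 = (4, -2).
v_2 = A·v_1 = (6, -4).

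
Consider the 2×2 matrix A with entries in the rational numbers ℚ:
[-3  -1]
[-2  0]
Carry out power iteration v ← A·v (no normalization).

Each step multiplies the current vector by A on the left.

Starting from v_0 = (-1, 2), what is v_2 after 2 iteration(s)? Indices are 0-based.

v_0 = (-1, 2).
v_1 = A·v_0 = (1, 2).
v_2 = A·v_1 = (-5, -2).

v_2 = (-5, -2)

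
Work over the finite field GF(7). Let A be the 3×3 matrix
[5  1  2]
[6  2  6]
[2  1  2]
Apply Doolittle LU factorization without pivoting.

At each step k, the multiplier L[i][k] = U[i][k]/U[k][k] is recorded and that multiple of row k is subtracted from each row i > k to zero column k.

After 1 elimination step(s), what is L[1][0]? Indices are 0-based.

[col 0] pivot 5
  R1 -= 4*R0 → (0, 5, 5)  (L[1][0] := 4)
  R2 -= 6*R0 → (0, 2, 4)  (L[2][0] := 6)

L[1][0] = 4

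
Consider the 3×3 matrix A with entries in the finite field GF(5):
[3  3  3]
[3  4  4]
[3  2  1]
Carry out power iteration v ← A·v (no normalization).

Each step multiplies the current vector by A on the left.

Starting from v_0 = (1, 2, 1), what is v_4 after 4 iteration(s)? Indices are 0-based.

v_0 = (1, 2, 1).
v_1 = A·v_0 = (2, 0, 3).
v_2 = A·v_1 = (0, 3, 4).
v_3 = A·v_2 = (1, 3, 0).
v_4 = A·v_3 = (2, 0, 4).

v_4 = (2, 0, 4)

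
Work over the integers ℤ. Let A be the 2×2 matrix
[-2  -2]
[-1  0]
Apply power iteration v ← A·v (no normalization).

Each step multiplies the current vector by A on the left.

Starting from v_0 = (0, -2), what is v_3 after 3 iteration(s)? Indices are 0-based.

v_0 = (0, -2).
v_1 = A·v_0 = (4, 0).
v_2 = A·v_1 = (-8, -4).
v_3 = A·v_2 = (24, 8).

v_3 = (24, 8)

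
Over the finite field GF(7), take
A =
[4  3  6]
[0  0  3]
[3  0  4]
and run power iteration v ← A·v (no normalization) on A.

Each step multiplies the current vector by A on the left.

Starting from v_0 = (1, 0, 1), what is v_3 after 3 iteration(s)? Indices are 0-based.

v_0 = (1, 0, 1).
v_1 = A·v_0 = (3, 3, 0).
v_2 = A·v_1 = (0, 0, 2).
v_3 = A·v_2 = (5, 6, 1).

v_3 = (5, 6, 1)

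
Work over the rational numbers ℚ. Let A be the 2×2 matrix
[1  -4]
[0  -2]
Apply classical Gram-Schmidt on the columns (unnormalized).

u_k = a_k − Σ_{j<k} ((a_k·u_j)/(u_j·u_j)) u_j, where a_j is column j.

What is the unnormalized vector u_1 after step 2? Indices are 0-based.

u_1 = (0, -2)

Step 1: u_0 = a_0 = (1, 0).
Step 2: u_1 = a_1 − (-4)·u_0 = (0, -2).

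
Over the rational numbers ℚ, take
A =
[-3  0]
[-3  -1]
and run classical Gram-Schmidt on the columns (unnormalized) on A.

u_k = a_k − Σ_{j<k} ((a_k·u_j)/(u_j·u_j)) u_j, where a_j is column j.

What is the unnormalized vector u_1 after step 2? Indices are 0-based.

Step 1: u_0 = a_0 = (-3, -3).
Step 2: u_1 = a_1 − (1/6)·u_0 = (1/2, -1/2).

u_1 = (1/2, -1/2)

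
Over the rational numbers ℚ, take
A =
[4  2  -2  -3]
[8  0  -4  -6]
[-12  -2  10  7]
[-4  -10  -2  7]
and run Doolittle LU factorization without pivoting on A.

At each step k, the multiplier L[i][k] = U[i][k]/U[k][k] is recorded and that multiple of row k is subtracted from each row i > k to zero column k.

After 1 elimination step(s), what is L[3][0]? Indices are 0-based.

L[3][0] = -1

k=0: U[0][0]=4
  eliminate (1,0): mult=2, new row 1: (0, -4, 0, 0); set L[1][0]=2
  eliminate (2,0): mult=-3, new row 2: (0, 4, 4, -2); set L[2][0]=-3
  eliminate (3,0): mult=-1, new row 3: (0, -8, -4, 4); set L[3][0]=-1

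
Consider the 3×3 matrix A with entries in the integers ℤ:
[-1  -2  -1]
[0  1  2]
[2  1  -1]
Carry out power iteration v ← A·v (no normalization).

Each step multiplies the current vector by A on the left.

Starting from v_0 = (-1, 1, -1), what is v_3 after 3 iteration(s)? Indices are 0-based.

v_3 = (1, -3, 4)

v_0 = (-1, 1, -1).
v_1 = A·v_0 = (0, -1, 0).
v_2 = A·v_1 = (2, -1, -1).
v_3 = A·v_2 = (1, -3, 4).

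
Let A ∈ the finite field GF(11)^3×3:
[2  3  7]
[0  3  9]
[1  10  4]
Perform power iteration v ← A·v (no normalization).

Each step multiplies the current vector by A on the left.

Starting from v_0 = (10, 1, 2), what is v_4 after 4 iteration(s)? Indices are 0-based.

v_4 = (0, 6, 0)

v_0 = (10, 1, 2).
v_1 = A·v_0 = (4, 10, 6).
v_2 = A·v_1 = (3, 7, 7).
v_3 = A·v_2 = (10, 7, 2).
v_4 = A·v_3 = (0, 6, 0).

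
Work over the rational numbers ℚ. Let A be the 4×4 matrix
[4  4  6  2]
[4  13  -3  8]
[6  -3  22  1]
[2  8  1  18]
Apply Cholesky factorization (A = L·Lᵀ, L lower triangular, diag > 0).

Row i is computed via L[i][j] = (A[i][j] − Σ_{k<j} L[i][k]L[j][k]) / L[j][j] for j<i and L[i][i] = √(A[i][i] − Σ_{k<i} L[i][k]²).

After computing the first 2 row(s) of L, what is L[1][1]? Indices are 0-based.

L[1][1] = 3

Step 1: L[0][0] = √(4) = 2.
  L[1][0] = (4) / L[0][0] = 2.
Step 2: L[1][1] = √(9) = 3.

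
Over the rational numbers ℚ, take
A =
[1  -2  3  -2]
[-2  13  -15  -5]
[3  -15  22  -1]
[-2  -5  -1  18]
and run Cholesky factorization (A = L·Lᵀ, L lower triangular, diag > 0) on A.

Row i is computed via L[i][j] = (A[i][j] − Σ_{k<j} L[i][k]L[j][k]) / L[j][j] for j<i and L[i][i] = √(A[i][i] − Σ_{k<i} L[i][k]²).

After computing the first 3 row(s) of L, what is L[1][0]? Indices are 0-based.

L[1][0] = -2

Step 1: L[0][0] = √(1) = 1.
  L[1][0] = (-2) / L[0][0] = -2.
Step 2: L[1][1] = √(9) = 3.
  L[2][0] = (3) / L[0][0] = 3.
  L[2][1] = (-9) / L[1][1] = -3.
Step 3: L[2][2] = √(4) = 2.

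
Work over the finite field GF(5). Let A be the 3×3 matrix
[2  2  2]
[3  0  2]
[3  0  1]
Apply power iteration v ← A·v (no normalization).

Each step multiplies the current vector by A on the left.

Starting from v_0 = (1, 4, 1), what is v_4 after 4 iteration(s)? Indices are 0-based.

v_0 = (1, 4, 1).
v_1 = A·v_0 = (2, 0, 4).
v_2 = A·v_1 = (2, 4, 0).
v_3 = A·v_2 = (2, 1, 1).
v_4 = A·v_3 = (3, 3, 2).

v_4 = (3, 3, 2)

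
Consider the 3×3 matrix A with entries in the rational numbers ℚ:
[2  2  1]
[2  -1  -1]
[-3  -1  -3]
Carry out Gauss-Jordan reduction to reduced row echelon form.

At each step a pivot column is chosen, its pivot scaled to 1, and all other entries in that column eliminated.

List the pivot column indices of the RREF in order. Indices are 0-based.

step 1: normalize row 0 (÷2) = (1, 1, 1/2)
  row 1: subtract 2×row0 = (0, -3, -2)
  row 2: subtract -3×row0 = (0, 2, -3/2)
step 2: normalize row 1 (÷-3) = (0, 1, 2/3)
  row 0: subtract 1×row1 = (1, 0, -1/6)
  row 2: subtract 2×row1 = (0, 0, -17/6)
step 3: normalize row 2 (÷-17/6) = (0, 0, 1)
  row 0: subtract -1/6×row2 = (1, 0, 0)
  row 1: subtract 2/3×row2 = (0, 1, 0)

pivot columns: 0, 1, 2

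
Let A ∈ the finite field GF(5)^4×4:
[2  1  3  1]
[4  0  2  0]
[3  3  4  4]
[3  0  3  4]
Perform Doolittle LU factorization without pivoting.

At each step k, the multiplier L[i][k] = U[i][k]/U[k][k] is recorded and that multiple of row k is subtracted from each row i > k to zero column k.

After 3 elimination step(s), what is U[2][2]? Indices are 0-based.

Step 1: pivot at (0,0) is 2.
  row1 ← row1 − (2)·row0  ⇒  L[1][0]=2, U row1=(0, 3, 1, 3)
  row2 ← row2 − (4)·row0  ⇒  L[2][0]=4, U row2=(0, 4, 2, 0)
  row3 ← row3 − (4)·row0  ⇒  L[3][0]=4, U row3=(0, 1, 1, 0)
Step 2: pivot at (1,1) is 3.
  row2 ← row2 − (3)·row1  ⇒  L[2][1]=3, U row2=(0, 0, 4, 1)
  row3 ← row3 − (2)·row1  ⇒  L[3][1]=2, U row3=(0, 0, 4, 4)
Step 3: pivot at (2,2) is 4.
  row3 ← row3 − (1)·row2  ⇒  L[3][2]=1, U row3=(0, 0, 0, 3)

U[2][2] = 4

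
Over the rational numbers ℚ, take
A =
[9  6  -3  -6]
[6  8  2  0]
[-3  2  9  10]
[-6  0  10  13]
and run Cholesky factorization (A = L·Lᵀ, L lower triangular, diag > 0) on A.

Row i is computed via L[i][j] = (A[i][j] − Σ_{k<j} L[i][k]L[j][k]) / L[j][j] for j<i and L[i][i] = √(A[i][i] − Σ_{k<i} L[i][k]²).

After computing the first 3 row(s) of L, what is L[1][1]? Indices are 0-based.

Step 1: L[0][0] = √(9) = 3.
  L[1][0] = (6) / L[0][0] = 2.
Step 2: L[1][1] = √(4) = 2.
  L[2][0] = (-3) / L[0][0] = -1.
  L[2][1] = (4) / L[1][1] = 2.
Step 3: L[2][2] = √(4) = 2.

L[1][1] = 2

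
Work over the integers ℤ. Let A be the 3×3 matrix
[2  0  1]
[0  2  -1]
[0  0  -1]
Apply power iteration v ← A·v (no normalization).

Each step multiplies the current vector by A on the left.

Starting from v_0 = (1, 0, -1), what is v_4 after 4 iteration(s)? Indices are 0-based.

v_4 = (11, 5, -1)

v_0 = (1, 0, -1).
v_1 = A·v_0 = (1, 1, 1).
v_2 = A·v_1 = (3, 1, -1).
v_3 = A·v_2 = (5, 3, 1).
v_4 = A·v_3 = (11, 5, -1).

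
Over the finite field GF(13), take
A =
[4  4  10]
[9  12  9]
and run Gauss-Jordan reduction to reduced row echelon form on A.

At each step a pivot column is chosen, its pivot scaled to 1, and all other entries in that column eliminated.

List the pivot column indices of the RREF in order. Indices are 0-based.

pivot(0,0)=4: scale R0 → (1, 1, 9)
  clear (1,0): R1 −= (9)R0 → (0, 3, 6)
pivot(1,1)=3: scale R1 → (0, 1, 2)
  clear (0,1): R0 −= (1)R1 → (1, 0, 7)

pivot columns: 0, 1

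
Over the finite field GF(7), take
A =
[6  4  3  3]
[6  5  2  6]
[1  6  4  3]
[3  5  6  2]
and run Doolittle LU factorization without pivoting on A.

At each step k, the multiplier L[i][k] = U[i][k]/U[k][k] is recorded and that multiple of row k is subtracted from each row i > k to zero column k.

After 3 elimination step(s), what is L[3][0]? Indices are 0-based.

k=0: U[0][0]=6
  eliminate (1,0): mult=1, new row 1: (0, 1, 6, 3); set L[1][0]=1
  eliminate (2,0): mult=6, new row 2: (0, 3, 0, 6); set L[2][0]=6
  eliminate (3,0): mult=4, new row 3: (0, 3, 1, 4); set L[3][0]=4
k=1: U[1][1]=1
  eliminate (2,1): mult=3, new row 2: (0, 0, 3, 4); set L[2][1]=3
  eliminate (3,1): mult=3, new row 3: (0, 0, 4, 2); set L[3][1]=3
k=2: U[2][2]=3
  eliminate (3,2): mult=6, new row 3: (0, 0, 0, 6); set L[3][2]=6

L[3][0] = 4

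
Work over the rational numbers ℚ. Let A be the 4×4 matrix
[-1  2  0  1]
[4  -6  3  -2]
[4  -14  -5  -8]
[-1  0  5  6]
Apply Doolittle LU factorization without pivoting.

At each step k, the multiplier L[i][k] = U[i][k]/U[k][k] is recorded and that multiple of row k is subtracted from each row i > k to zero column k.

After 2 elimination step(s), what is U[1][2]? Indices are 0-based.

[col 0] pivot -1
  R1 -= -4*R0 → (0, 2, 3, 2)  (L[1][0] := -4)
  R2 -= -4*R0 → (0, -6, -5, -4)  (L[2][0] := -4)
  R3 -= 1*R0 → (0, -2, 5, 5)  (L[3][0] := 1)
[col 1] pivot 2
  R2 -= -3*R1 → (0, 0, 4, 2)  (L[2][1] := -3)
  R3 -= -1*R1 → (0, 0, 8, 7)  (L[3][1] := -1)

U[1][2] = 3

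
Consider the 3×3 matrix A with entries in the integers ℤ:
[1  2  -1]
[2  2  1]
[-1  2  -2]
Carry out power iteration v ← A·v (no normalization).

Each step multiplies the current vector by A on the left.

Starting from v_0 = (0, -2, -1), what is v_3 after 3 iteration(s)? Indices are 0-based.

v_3 = (-44, -61, -19)

v_0 = (0, -2, -1).
v_1 = A·v_0 = (-3, -5, -2).
v_2 = A·v_1 = (-11, -18, -3).
v_3 = A·v_2 = (-44, -61, -19).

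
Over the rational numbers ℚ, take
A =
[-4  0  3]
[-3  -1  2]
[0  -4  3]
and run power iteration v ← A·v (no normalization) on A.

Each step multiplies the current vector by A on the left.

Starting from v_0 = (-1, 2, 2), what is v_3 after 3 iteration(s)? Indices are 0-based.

v_3 = (106, 125, 78)

v_0 = (-1, 2, 2).
v_1 = A·v_0 = (10, 5, -2).
v_2 = A·v_1 = (-46, -39, -26).
v_3 = A·v_2 = (106, 125, 78).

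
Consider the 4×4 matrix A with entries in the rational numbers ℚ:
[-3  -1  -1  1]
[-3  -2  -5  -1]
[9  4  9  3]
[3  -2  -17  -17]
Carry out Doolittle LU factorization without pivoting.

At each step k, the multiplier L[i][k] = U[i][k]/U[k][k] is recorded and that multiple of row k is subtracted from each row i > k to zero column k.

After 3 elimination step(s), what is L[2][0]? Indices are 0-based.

L[2][0] = -3

k=0: U[0][0]=-3
  eliminate (1,0): mult=1, new row 1: (0, -1, -4, -2); set L[1][0]=1
  eliminate (2,0): mult=-3, new row 2: (0, 1, 6, 6); set L[2][0]=-3
  eliminate (3,0): mult=-1, new row 3: (0, -3, -18, -16); set L[3][0]=-1
k=1: U[1][1]=-1
  eliminate (2,1): mult=-1, new row 2: (0, 0, 2, 4); set L[2][1]=-1
  eliminate (3,1): mult=3, new row 3: (0, 0, -6, -10); set L[3][1]=3
k=2: U[2][2]=2
  eliminate (3,2): mult=-3, new row 3: (0, 0, 0, 2); set L[3][2]=-3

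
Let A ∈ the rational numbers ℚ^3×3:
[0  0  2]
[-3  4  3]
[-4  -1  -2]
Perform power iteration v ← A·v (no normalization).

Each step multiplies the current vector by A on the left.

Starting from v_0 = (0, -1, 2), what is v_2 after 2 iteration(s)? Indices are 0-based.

v_2 = (-6, -13, -12)

v_0 = (0, -1, 2).
v_1 = A·v_0 = (4, 2, -3).
v_2 = A·v_1 = (-6, -13, -12).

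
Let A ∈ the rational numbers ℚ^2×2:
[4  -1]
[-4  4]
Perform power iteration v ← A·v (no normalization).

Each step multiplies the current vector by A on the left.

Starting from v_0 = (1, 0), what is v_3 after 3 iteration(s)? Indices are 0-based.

v_0 = (1, 0).
v_1 = A·v_0 = (4, -4).
v_2 = A·v_1 = (20, -32).
v_3 = A·v_2 = (112, -208).

v_3 = (112, -208)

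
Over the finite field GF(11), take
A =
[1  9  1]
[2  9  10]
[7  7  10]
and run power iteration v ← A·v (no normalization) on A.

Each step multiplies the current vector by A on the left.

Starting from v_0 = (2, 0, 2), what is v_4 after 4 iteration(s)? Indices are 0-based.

v_0 = (2, 0, 2).
v_1 = A·v_0 = (4, 2, 1).
v_2 = A·v_1 = (1, 3, 8).
v_3 = A·v_2 = (3, 10, 9).
v_4 = A·v_3 = (3, 10, 5).

v_4 = (3, 10, 5)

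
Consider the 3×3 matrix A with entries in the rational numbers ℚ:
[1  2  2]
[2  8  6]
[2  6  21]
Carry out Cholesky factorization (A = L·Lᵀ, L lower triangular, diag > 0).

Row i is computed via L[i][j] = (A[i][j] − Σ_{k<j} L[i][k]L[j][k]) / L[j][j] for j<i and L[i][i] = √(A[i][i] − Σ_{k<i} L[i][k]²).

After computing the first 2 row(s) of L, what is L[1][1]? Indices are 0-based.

Step 1: L[0][0] = √(1) = 1.
  L[1][0] = (2) / L[0][0] = 2.
Step 2: L[1][1] = √(4) = 2.

L[1][1] = 2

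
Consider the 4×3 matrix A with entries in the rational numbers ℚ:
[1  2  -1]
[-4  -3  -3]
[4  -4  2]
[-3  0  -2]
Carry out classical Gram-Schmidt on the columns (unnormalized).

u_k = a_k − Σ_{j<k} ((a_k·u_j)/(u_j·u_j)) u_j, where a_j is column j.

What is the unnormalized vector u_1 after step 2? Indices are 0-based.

u_1 = (43/21, -67/21, -80/21, -1/7)

Step 1: u_0 = a_0 = (1, -4, 4, -3).
Step 2: u_1 = a_1 − (-1/21)·u_0 = (43/21, -67/21, -80/21, -1/7).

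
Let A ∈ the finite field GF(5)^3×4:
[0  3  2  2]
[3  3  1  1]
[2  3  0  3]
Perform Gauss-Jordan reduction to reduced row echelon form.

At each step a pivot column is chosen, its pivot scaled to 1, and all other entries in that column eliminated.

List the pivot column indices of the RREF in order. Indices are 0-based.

pivot columns: 0, 1, 2

[1] R0 <-> R1
[1] R0 /= 3  ⇒  (1, 1, 2, 2)
     R2 -= 2·R0  ⇒  (0, 1, 1, 4)
[2] R1 /= 3  ⇒  (0, 1, 4, 4)
     R0 -= 1·R1  ⇒  (1, 0, 3, 3)
     R2 -= 1·R1  ⇒  (0, 0, 2, 0)
[3] R2 /= 2  ⇒  (0, 0, 1, 0)
     R0 -= 3·R2  ⇒  (1, 0, 0, 3)
     R1 -= 4·R2  ⇒  (0, 1, 0, 4)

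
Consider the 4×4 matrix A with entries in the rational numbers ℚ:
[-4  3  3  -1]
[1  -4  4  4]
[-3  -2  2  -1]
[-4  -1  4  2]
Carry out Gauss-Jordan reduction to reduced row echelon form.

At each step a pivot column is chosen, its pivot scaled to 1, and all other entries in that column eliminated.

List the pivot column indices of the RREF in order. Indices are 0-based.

step 1: normalize row 0 (÷-4) = (1, -3/4, -3/4, 1/4)
  row 1: subtract 1×row0 = (0, -13/4, 19/4, 15/4)
  row 2: subtract -3×row0 = (0, -17/4, -1/4, -1/4)
  row 3: subtract -4×row0 = (0, -4, 1, 3)
step 2: normalize row 1 (÷-13/4) = (0, 1, -19/13, -15/13)
  row 0: subtract -3/4×row1 = (1, 0, -24/13, -8/13)
  row 2: subtract -17/4×row1 = (0, 0, -84/13, -67/13)
  row 3: subtract -4×row1 = (0, 0, -63/13, -21/13)
step 3: normalize row 2 (÷-84/13) = (0, 0, 1, 67/84)
  row 0: subtract -24/13×row2 = (1, 0, 0, 6/7)
  row 1: subtract -19/13×row2 = (0, 1, 0, 1/84)
  row 3: subtract -63/13×row2 = (0, 0, 0, 9/4)
step 4: normalize row 3 (÷9/4) = (0, 0, 0, 1)
  row 0: subtract 6/7×row3 = (1, 0, 0, 0)
  row 1: subtract 1/84×row3 = (0, 1, 0, 0)
  row 2: subtract 67/84×row3 = (0, 0, 1, 0)

pivot columns: 0, 1, 2, 3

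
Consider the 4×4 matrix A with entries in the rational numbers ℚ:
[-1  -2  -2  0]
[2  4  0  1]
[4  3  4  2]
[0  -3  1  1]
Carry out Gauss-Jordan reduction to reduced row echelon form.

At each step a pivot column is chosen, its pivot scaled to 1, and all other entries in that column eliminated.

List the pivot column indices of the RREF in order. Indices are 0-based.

[1] R0 /= -1  ⇒  (1, 2, 2, 0)
     R1 -= 2·R0  ⇒  (0, 0, -4, 1)
     R2 -= 4·R0  ⇒  (0, -5, -4, 2)
[2] R1 <-> R2
[2] R1 /= -5  ⇒  (0, 1, 4/5, -2/5)
     R0 -= 2·R1  ⇒  (1, 0, 2/5, 4/5)
     R3 -= -3·R1  ⇒  (0, 0, 17/5, -1/5)
[3] R2 /= -4  ⇒  (0, 0, 1, -1/4)
     R0 -= 2/5·R2  ⇒  (1, 0, 0, 9/10)
     R1 -= 4/5·R2  ⇒  (0, 1, 0, -1/5)
     R3 -= 17/5·R2  ⇒  (0, 0, 0, 13/20)
[4] R3 /= 13/20  ⇒  (0, 0, 0, 1)
     R0 -= 9/10·R3  ⇒  (1, 0, 0, 0)
     R1 -= -1/5·R3  ⇒  (0, 1, 0, 0)
     R2 -= -1/4·R3  ⇒  (0, 0, 1, 0)

pivot columns: 0, 1, 2, 3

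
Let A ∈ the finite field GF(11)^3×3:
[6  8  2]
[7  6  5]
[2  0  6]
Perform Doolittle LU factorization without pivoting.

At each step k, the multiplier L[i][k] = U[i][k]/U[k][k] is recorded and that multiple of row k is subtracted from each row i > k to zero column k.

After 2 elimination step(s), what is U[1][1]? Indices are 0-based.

[col 0] pivot 6
  R1 -= 3*R0 → (0, 4, 10)  (L[1][0] := 3)
  R2 -= 4*R0 → (0, 1, 9)  (L[2][0] := 4)
[col 1] pivot 4
  R2 -= 3*R1 → (0, 0, 1)  (L[2][1] := 3)

U[1][1] = 4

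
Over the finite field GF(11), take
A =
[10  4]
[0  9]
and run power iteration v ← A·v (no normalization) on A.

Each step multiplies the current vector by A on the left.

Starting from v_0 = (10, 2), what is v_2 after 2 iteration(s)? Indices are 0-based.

v_2 = (8, 8)

v_0 = (10, 2).
v_1 = A·v_0 = (9, 7).
v_2 = A·v_1 = (8, 8).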